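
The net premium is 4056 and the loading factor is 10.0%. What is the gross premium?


Gross = net * (1 + loading)
= 4056 * (1 + 0.1)
= 4056 * 1.1
= 4461.6


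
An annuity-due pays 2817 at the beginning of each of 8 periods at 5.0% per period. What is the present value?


PV_due = PMT * (1-(1+i)^(-n))/i * (1+i)
PV_immediate = 18206.8703
PV_due = 18206.8703 * 1.05
= 19117.2139


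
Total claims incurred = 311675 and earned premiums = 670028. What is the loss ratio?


Loss ratio = claims / premiums
= 311675 / 670028
= 0.4652


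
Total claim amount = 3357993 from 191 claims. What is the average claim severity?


severity = total / number
= 3357993 / 191
= 17581.1152


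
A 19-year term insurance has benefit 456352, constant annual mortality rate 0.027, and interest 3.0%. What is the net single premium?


NSP = benefit * sum_{k=0}^{n-1} k_p_x * q * v^(k+1)
With constant q=0.027, v=0.970874
Sum = 0.313092
NSP = 456352 * 0.313092
= 142879.97


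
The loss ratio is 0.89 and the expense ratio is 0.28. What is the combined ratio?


Combined ratio = loss ratio + expense ratio
= 0.89 + 0.28
= 1.17


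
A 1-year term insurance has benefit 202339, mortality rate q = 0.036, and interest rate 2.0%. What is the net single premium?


NSP = benefit * q * v
v = 1/(1+i) = 0.980392
NSP = 202339 * 0.036 * 0.980392
= 7141.3765


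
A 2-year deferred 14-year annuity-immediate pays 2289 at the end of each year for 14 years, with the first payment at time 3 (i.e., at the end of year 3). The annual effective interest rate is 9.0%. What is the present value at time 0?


PV at time 2 of the 14-year annuity-immediate:
a_n = 2289 * (1-(1+0.09)^(-14))/0.09 = 17822.4982
Discount back 2 years to time 0:
PV = 17822.4982 * (1+0.09)^(-2)
= 17822.4982 * 0.84168
= 15000.8402


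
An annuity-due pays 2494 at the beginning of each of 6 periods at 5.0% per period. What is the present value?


PV_due = PMT * (1-(1+i)^(-n))/i * (1+i)
PV_immediate = 12658.776
PV_due = 12658.776 * 1.05
= 13291.7148


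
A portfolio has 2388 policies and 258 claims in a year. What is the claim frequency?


frequency = claims / policies
= 258 / 2388
= 0.108


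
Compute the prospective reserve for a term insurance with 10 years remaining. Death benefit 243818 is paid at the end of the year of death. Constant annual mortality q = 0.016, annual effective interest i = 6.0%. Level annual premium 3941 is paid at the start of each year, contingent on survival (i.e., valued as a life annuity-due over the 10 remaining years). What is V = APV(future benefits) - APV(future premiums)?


v = 1/(1+i) = 0.943396
APV(future benefits) per unit = sum_{k=0}^{9} k_p_x * q * v^(k+1) = 0.110481
APV(future benefits) = 243818 * 0.110481 = 26937.1462
Life annuity-due factor ä_{x:10} = sum_{k=0}^{9} k_p_x * v^k = 7.319336
APV(future premiums) = 3941 * 7.319336 = 28845.5043
V = 26937.1462 - 28845.5043
= -1908.3581


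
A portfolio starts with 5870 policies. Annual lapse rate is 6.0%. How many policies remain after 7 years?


remaining = initial * (1 - lapse)^years
= 5870 * (1 - 0.06)^7
= 5870 * 0.648478
= 3806.5635


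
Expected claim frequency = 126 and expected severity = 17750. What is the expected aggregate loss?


E[S] = E[N] * E[X]
= 126 * 17750
= 2.2365e+06


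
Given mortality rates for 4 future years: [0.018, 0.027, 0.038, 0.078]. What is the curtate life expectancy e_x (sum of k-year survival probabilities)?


e_x = sum_{k=1}^{n} k_p_x
k_p_x values:
  1_p_x = 0.982
  2_p_x = 0.955486
  3_p_x = 0.919178
  4_p_x = 0.847482
e_x = 3.7041


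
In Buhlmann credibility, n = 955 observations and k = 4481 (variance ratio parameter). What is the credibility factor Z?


Z = n / (n + k)
= 955 / (955 + 4481)
= 955 / 5436
= 0.1757


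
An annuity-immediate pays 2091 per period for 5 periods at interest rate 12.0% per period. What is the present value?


PV = PMT * (1 - (1+i)^(-n)) / i
= 2091 * (1 - (1+0.12)^(-5)) / 0.12
= 2091 * (1 - 0.567427) / 0.12
= 2091 * 3.604776
= 7537.587


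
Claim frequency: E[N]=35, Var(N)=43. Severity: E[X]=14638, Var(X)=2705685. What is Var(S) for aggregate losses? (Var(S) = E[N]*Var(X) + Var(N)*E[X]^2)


Var(S) = E[N]*Var(X) + Var(N)*E[X]^2
= 35*2705685 + 43*14638^2
= 94698975 + 9213654892
= 9.3084e+09


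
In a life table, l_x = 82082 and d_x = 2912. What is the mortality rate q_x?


q_x = d_x / l_x
= 2912 / 82082
= 0.0355


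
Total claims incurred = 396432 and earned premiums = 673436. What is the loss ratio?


Loss ratio = claims / premiums
= 396432 / 673436
= 0.5887


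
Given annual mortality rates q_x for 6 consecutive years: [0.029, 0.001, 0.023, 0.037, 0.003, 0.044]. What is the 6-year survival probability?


p_k = 1 - q_k for each year
Survival = product of (1 - q_k)
= 0.971 * 0.999 * 0.977 * 0.963 * 0.997 * 0.956
= 0.8699


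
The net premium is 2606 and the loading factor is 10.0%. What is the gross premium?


Gross = net * (1 + loading)
= 2606 * (1 + 0.1)
= 2606 * 1.1
= 2866.6


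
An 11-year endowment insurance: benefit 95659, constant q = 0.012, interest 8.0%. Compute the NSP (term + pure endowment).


Term component = 7791.4545
Pure endowment = 11_p_x * v^11 * benefit = 0.875642 * 0.428883 * 95659 = 35924.5152
NSP = 43715.9698


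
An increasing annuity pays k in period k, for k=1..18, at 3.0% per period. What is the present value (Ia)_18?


(Ia)_n = sum_{k=1}^{n} k * v^k, v = 1/(1+i)
v = 0.970874
Sum computed term by term:
(Ia)_18 = 119.7672


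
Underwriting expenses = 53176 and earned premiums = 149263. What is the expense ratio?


Expense ratio = expenses / premiums
= 53176 / 149263
= 0.3563


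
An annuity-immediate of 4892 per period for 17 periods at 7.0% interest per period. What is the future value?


FV = PMT * ((1+i)^n - 1) / i
= 4892 * ((1.07)^17 - 1) / 0.07
= 4892 * (3.158815 - 1) / 0.07
= 150870.343


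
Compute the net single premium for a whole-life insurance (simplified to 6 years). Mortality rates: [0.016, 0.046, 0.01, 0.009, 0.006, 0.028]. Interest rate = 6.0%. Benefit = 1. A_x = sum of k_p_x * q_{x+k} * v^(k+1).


v = 0.943396
Year 0: k_p_x=1.0, q=0.016, term=0.015094
Year 1: k_p_x=0.984, q=0.046, term=0.040285
Year 2: k_p_x=0.938736, q=0.01, term=0.007882
Year 3: k_p_x=0.929349, q=0.009, term=0.006625
Year 4: k_p_x=0.920985, q=0.006, term=0.004129
Year 5: k_p_x=0.915459, q=0.028, term=0.01807
A_x = 0.0921


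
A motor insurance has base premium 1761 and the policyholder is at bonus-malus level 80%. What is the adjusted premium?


adjusted = base * BM_level / 100
= 1761 * 80 / 100
= 1761 * 0.8
= 1408.8


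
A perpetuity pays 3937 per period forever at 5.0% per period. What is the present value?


PV = PMT / i
= 3937 / 0.05
= 78740.0


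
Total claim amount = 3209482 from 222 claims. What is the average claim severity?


severity = total / number
= 3209482 / 222
= 14457.1261


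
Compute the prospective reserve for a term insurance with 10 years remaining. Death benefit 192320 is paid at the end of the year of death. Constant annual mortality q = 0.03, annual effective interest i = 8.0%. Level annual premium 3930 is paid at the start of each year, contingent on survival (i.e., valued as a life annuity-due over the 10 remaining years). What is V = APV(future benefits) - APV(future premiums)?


v = 1/(1+i) = 0.925926
APV(future benefits) per unit = sum_{k=0}^{9} k_p_x * q * v^(k+1) = 0.179572
APV(future benefits) = 192320 * 0.179572 = 34535.2493
Life annuity-due factor ä_{x:10} = sum_{k=0}^{9} k_p_x * v^k = 6.464585
APV(future premiums) = 3930 * 6.464585 = 25405.8188
V = 34535.2493 - 25405.8188
= 9129.4305


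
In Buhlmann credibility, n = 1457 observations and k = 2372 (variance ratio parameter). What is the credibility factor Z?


Z = n / (n + k)
= 1457 / (1457 + 2372)
= 1457 / 3829
= 0.3805


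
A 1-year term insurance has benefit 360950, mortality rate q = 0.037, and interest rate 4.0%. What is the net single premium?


NSP = benefit * q * v
v = 1/(1+i) = 0.961538
NSP = 360950 * 0.037 * 0.961538
= 12841.4904


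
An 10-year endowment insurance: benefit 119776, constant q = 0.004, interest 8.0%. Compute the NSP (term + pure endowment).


Term component = 3165.533
Pure endowment = 10_p_x * v^10 * benefit = 0.960712 * 0.463193 * 119776 = 53299.8068
NSP = 56465.3398


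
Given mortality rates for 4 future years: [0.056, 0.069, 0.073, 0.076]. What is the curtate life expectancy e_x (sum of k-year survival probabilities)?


e_x = sum_{k=1}^{n} k_p_x
k_p_x values:
  1_p_x = 0.944
  2_p_x = 0.878864
  3_p_x = 0.814707
  4_p_x = 0.752789
e_x = 3.3904


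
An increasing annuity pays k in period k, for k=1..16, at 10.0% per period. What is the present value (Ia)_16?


(Ia)_n = sum_{k=1}^{n} k * v^k, v = 1/(1+i)
v = 0.909091
Sum computed term by term:
(Ia)_16 = 51.2401


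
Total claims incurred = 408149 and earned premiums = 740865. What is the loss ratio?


Loss ratio = claims / premiums
= 408149 / 740865
= 0.5509


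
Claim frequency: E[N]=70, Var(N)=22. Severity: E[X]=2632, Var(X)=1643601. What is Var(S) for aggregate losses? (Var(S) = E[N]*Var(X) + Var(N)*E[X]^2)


Var(S) = E[N]*Var(X) + Var(N)*E[X]^2
= 70*1643601 + 22*2632^2
= 115052070 + 152403328
= 2.6746e+08


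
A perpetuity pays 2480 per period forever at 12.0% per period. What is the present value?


PV = PMT / i
= 2480 / 0.12
= 20666.6667


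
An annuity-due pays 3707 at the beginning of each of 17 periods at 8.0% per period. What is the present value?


PV_due = PMT * (1-(1+i)^(-n))/i * (1+i)
PV_immediate = 33813.9125
PV_due = 33813.9125 * 1.08
= 36519.0255


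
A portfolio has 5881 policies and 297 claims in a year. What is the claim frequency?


frequency = claims / policies
= 297 / 5881
= 0.0505


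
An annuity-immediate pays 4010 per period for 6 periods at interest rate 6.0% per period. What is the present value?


PV = PMT * (1 - (1+i)^(-n)) / i
= 4010 * (1 - (1+0.06)^(-6)) / 0.06
= 4010 * (1 - 0.704961) / 0.06
= 4010 * 4.917324
= 19718.4705


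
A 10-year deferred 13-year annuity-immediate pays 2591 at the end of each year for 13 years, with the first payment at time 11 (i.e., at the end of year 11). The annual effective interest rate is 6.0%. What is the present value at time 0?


PV at time 10 of the 13-year annuity-immediate:
a_n = 2591 * (1-(1+0.06)^(-13))/0.06 = 22937.3016
Discount back 10 years to time 0:
PV = 22937.3016 * (1+0.06)^(-10)
= 22937.3016 * 0.558395
= 12808.0694


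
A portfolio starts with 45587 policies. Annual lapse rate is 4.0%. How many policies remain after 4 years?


remaining = initial * (1 - lapse)^years
= 45587 * (1 - 0.04)^4
= 45587 * 0.849347
= 38719.1616


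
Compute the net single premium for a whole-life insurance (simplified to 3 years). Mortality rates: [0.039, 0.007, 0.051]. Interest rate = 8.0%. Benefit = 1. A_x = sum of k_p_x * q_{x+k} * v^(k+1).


v = 0.925926
Year 0: k_p_x=1.0, q=0.039, term=0.036111
Year 1: k_p_x=0.961, q=0.007, term=0.005767
Year 2: k_p_x=0.954273, q=0.051, term=0.038634
A_x = 0.0805


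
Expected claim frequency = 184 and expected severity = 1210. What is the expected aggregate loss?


E[S] = E[N] * E[X]
= 184 * 1210
= 222640


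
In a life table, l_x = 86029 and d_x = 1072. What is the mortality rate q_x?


q_x = d_x / l_x
= 1072 / 86029
= 0.0125


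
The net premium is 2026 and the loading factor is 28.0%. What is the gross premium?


Gross = net * (1 + loading)
= 2026 * (1 + 0.28)
= 2026 * 1.28
= 2593.28


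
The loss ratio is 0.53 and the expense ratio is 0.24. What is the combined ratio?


Combined ratio = loss ratio + expense ratio
= 0.53 + 0.24
= 0.77


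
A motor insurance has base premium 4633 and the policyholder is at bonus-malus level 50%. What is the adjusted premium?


adjusted = base * BM_level / 100
= 4633 * 50 / 100
= 4633 * 0.5
= 2316.5


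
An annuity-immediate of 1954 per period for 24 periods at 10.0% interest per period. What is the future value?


FV = PMT * ((1+i)^n - 1) / i
= 1954 * ((1.1)^24 - 1) / 0.1
= 1954 * (9.849733 - 1) / 0.1
= 172923.7765


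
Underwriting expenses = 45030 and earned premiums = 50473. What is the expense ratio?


Expense ratio = expenses / premiums
= 45030 / 50473
= 0.8922


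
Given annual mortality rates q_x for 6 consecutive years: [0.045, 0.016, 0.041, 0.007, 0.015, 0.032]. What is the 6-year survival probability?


p_k = 1 - q_k for each year
Survival = product of (1 - q_k)
= 0.955 * 0.984 * 0.959 * 0.993 * 0.985 * 0.968
= 0.8533


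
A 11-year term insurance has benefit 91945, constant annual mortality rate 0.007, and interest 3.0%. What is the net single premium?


NSP = benefit * sum_{k=0}^{n-1} k_p_x * q * v^(k+1)
With constant q=0.007, v=0.970874
Sum = 0.062678
NSP = 91945 * 0.062678
= 5762.9384


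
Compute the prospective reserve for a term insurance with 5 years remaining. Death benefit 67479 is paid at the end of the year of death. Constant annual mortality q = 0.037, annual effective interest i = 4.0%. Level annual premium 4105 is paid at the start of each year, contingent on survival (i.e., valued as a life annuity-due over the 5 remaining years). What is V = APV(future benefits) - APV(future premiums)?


v = 1/(1+i) = 0.961538
APV(future benefits) per unit = sum_{k=0}^{4} k_p_x * q * v^(k+1) = 0.153423
APV(future benefits) = 67479 * 0.153423 = 10352.8374
Life annuity-due factor ä_{x:5} = sum_{k=0}^{4} k_p_x * v^k = 4.312433
APV(future premiums) = 4105 * 4.312433 = 17702.5378
V = 10352.8374 - 17702.5378
= -7349.7004


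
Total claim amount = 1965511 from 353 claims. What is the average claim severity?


severity = total / number
= 1965511 / 353
= 5568.0198


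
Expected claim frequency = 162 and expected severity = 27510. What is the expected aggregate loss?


E[S] = E[N] * E[X]
= 162 * 27510
= 4.4566e+06


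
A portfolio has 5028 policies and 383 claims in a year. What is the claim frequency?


frequency = claims / policies
= 383 / 5028
= 0.0762


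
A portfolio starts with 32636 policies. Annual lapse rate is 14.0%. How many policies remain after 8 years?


remaining = initial * (1 - lapse)^years
= 32636 * (1 - 0.14)^8
= 32636 * 0.299218
= 9765.2763


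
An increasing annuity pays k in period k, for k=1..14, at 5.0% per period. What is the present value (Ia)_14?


(Ia)_n = sum_{k=1}^{n} k * v^k, v = 1/(1+i)
v = 0.952381
Sum computed term by term:
(Ia)_14 = 66.4524


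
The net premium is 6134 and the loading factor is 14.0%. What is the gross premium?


Gross = net * (1 + loading)
= 6134 * (1 + 0.14)
= 6134 * 1.14
= 6992.76


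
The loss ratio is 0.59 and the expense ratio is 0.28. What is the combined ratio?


Combined ratio = loss ratio + expense ratio
= 0.59 + 0.28
= 0.87


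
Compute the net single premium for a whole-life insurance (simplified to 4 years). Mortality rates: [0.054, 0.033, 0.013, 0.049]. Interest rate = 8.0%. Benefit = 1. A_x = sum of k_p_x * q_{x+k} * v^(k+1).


v = 0.925926
Year 0: k_p_x=1.0, q=0.054, term=0.05
Year 1: k_p_x=0.946, q=0.033, term=0.026764
Year 2: k_p_x=0.914782, q=0.013, term=0.00944
Year 3: k_p_x=0.90289, q=0.049, term=0.032519
A_x = 0.1187


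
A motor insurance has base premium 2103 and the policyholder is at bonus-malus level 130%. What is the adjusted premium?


adjusted = base * BM_level / 100
= 2103 * 130 / 100
= 2103 * 1.3
= 2733.9


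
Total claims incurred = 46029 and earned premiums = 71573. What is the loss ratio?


Loss ratio = claims / premiums
= 46029 / 71573
= 0.6431


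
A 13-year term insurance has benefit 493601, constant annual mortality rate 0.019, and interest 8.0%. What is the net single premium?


NSP = benefit * sum_{k=0}^{n-1} k_p_x * q * v^(k+1)
With constant q=0.019, v=0.925926
Sum = 0.136926
NSP = 493601 * 0.136926
= 67586.951


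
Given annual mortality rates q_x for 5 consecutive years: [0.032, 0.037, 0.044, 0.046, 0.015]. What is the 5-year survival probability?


p_k = 1 - q_k for each year
Survival = product of (1 - q_k)
= 0.968 * 0.963 * 0.956 * 0.954 * 0.985
= 0.8374


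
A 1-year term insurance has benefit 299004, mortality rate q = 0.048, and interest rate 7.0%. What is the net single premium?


NSP = benefit * q * v
v = 1/(1+i) = 0.934579
NSP = 299004 * 0.048 * 0.934579
= 13413.2636


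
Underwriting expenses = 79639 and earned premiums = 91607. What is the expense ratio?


Expense ratio = expenses / premiums
= 79639 / 91607
= 0.8694


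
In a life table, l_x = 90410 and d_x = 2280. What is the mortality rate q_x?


q_x = d_x / l_x
= 2280 / 90410
= 0.0252


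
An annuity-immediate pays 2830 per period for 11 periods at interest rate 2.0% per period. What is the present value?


PV = PMT * (1 - (1+i)^(-n)) / i
= 2830 * (1 - (1+0.02)^(-11)) / 0.02
= 2830 * (1 - 0.804263) / 0.02
= 2830 * 9.786848
= 27696.78


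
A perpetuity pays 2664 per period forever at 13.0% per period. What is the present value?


PV = PMT / i
= 2664 / 0.13
= 20492.3077


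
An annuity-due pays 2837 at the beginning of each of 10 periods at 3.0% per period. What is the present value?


PV_due = PMT * (1-(1+i)^(-n))/i * (1+i)
PV_immediate = 24200.1854
PV_due = 24200.1854 * 1.03
= 24926.191


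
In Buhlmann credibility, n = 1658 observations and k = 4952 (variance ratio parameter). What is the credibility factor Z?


Z = n / (n + k)
= 1658 / (1658 + 4952)
= 1658 / 6610
= 0.2508


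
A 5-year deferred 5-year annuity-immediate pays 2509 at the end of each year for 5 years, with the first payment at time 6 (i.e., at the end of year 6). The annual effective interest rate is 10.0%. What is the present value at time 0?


PV at time 5 of the 5-year annuity-immediate:
a_n = 2509 * (1-(1+0.1)^(-5))/0.1 = 9511.084
Discount back 5 years to time 0:
PV = 9511.084 * (1+0.1)^(-5)
= 9511.084 * 0.620921
= 5905.6349


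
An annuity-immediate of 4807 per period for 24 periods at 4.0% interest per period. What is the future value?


FV = PMT * ((1+i)^n - 1) / i
= 4807 * ((1.04)^24 - 1) / 0.04
= 4807 * (2.563304 - 1) / 0.04
= 187870.078


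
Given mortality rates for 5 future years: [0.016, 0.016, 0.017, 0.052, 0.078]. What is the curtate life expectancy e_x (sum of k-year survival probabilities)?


e_x = sum_{k=1}^{n} k_p_x
k_p_x values:
  1_p_x = 0.984
  2_p_x = 0.968256
  3_p_x = 0.951796
  4_p_x = 0.902302
  5_p_x = 0.831923
e_x = 4.6383


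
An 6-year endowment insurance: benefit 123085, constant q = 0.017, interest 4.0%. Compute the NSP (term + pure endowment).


Term component = 10533.7431
Pure endowment = 6_p_x * v^6 * benefit = 0.902238 * 0.790315 * 123085 = 87765.9789
NSP = 98299.722


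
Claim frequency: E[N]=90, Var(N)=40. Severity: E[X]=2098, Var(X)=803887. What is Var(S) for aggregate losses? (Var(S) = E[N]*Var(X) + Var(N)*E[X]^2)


Var(S) = E[N]*Var(X) + Var(N)*E[X]^2
= 90*803887 + 40*2098^2
= 72349830 + 176064160
= 2.4841e+08


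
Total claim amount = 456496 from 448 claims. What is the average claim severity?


severity = total / number
= 456496 / 448
= 1018.9643


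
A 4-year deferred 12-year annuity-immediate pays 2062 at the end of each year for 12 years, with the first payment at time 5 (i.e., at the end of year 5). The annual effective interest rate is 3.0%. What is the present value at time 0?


PV at time 4 of the 12-year annuity-immediate:
a_n = 2062 * (1-(1+0.03)^(-12))/0.03 = 20525.1562
Discount back 4 years to time 0:
PV = 20525.1562 * (1+0.03)^(-4)
= 20525.1562 * 0.888487
= 18236.3355


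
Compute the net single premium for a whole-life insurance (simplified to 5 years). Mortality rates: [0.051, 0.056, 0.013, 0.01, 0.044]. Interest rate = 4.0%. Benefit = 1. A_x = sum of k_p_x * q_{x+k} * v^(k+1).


v = 0.961538
Year 0: k_p_x=1.0, q=0.051, term=0.049038
Year 1: k_p_x=0.949, q=0.056, term=0.049135
Year 2: k_p_x=0.895856, q=0.013, term=0.010353
Year 3: k_p_x=0.88421, q=0.01, term=0.007558
Year 4: k_p_x=0.875368, q=0.044, term=0.031657
A_x = 0.1477


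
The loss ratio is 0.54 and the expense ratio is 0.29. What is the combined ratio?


Combined ratio = loss ratio + expense ratio
= 0.54 + 0.29
= 0.83


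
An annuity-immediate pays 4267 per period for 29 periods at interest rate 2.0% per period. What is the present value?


PV = PMT * (1 - (1+i)^(-n)) / i
= 4267 * (1 - (1+0.02)^(-29)) / 0.02
= 4267 * (1 - 0.563112) / 0.02
= 4267 * 21.844385
= 93209.9894


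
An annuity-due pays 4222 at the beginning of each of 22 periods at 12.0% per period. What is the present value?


PV_due = PMT * (1-(1+i)^(-n))/i * (1+i)
PV_immediate = 32275.6943
PV_due = 32275.6943 * 1.12
= 36148.7777


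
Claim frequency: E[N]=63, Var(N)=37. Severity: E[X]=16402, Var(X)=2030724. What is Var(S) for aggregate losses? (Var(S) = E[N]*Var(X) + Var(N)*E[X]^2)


Var(S) = E[N]*Var(X) + Var(N)*E[X]^2
= 63*2030724 + 37*16402^2
= 127935612 + 9953947348
= 1.0082e+10


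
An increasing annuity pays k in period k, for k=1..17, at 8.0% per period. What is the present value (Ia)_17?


(Ia)_n = sum_{k=1}^{n} k * v^k, v = 1/(1+i)
v = 0.925926
Sum computed term by term:
(Ia)_17 = 65.71


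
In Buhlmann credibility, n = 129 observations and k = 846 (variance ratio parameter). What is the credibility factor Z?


Z = n / (n + k)
= 129 / (129 + 846)
= 129 / 975
= 0.1323


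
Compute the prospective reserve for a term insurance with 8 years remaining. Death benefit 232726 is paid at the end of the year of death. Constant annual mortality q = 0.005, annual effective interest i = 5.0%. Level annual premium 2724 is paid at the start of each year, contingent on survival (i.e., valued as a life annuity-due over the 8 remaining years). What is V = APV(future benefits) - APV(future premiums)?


v = 1/(1+i) = 0.952381
APV(future benefits) per unit = sum_{k=0}^{7} k_p_x * q * v^(k+1) = 0.031797
APV(future benefits) = 232726 * 0.031797 = 7399.9491
Life annuity-due factor ä_{x:8} = sum_{k=0}^{7} k_p_x * v^k = 6.677334
APV(future premiums) = 2724 * 6.677334 = 18189.0588
V = 7399.9491 - 18189.0588
= -10789.1097


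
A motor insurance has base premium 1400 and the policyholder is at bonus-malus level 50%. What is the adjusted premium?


adjusted = base * BM_level / 100
= 1400 * 50 / 100
= 1400 * 0.5
= 700.0


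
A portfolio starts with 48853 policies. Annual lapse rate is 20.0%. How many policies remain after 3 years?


remaining = initial * (1 - lapse)^years
= 48853 * (1 - 0.2)^3
= 48853 * 0.512
= 25012.736


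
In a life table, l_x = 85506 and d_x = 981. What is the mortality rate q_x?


q_x = d_x / l_x
= 981 / 85506
= 0.0115


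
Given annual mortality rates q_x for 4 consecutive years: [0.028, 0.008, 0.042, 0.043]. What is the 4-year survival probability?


p_k = 1 - q_k for each year
Survival = product of (1 - q_k)
= 0.972 * 0.992 * 0.958 * 0.957
= 0.884


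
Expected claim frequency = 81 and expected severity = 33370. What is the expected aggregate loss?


E[S] = E[N] * E[X]
= 81 * 33370
= 2.7030e+06


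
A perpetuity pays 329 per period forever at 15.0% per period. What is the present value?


PV = PMT / i
= 329 / 0.15
= 2193.3333


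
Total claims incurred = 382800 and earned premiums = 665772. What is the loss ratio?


Loss ratio = claims / premiums
= 382800 / 665772
= 0.575


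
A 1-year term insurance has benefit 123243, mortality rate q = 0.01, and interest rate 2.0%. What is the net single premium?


NSP = benefit * q * v
v = 1/(1+i) = 0.980392
NSP = 123243 * 0.01 * 0.980392
= 1208.2647


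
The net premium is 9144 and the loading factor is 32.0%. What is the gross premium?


Gross = net * (1 + loading)
= 9144 * (1 + 0.32)
= 9144 * 1.32
= 12070.08


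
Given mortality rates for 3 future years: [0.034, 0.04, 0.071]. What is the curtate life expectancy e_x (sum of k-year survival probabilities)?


e_x = sum_{k=1}^{n} k_p_x
k_p_x values:
  1_p_x = 0.966
  2_p_x = 0.92736
  3_p_x = 0.861517
e_x = 2.7549


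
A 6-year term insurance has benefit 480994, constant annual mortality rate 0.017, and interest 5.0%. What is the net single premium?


NSP = benefit * sum_{k=0}^{n-1} k_p_x * q * v^(k+1)
With constant q=0.017, v=0.952381
Sum = 0.082903
NSP = 480994 * 0.082903
= 39875.9398


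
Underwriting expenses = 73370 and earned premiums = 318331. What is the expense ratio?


Expense ratio = expenses / premiums
= 73370 / 318331
= 0.2305


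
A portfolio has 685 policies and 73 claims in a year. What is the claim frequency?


frequency = claims / policies
= 73 / 685
= 0.1066


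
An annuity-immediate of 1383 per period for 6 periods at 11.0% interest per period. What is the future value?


FV = PMT * ((1+i)^n - 1) / i
= 1383 * ((1.11)^6 - 1) / 0.11
= 1383 * (1.870415 - 1) / 0.11
= 10943.4848


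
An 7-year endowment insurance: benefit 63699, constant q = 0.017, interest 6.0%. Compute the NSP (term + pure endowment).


Term component = 5768.263
Pure endowment = 7_p_x * v^7 * benefit = 0.8869 * 0.665057 * 63699 = 37572.1617
NSP = 43340.4247


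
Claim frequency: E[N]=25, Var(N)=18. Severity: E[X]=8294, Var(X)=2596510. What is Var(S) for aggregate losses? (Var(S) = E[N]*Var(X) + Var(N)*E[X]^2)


Var(S) = E[N]*Var(X) + Var(N)*E[X]^2
= 25*2596510 + 18*8294^2
= 64912750 + 1238227848
= 1.3031e+09


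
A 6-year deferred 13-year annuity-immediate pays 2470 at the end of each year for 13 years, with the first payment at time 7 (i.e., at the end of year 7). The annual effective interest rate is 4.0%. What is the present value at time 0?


PV at time 6 of the 13-year annuity-immediate:
a_n = 2470 * (1-(1+0.04)^(-13))/0.04 = 24664.5502
Discount back 6 years to time 0:
PV = 24664.5502 * (1+0.04)^(-6)
= 24664.5502 * 0.790315
= 19492.7523


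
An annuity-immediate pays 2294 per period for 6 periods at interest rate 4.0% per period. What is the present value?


PV = PMT * (1 - (1+i)^(-n)) / i
= 2294 * (1 - (1+0.04)^(-6)) / 0.04
= 2294 * (1 - 0.790315) / 0.04
= 2294 * 5.242137
= 12025.4619


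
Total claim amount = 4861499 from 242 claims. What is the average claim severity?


severity = total / number
= 4861499 / 242
= 20088.8388


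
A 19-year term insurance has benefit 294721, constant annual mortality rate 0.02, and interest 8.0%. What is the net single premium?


NSP = benefit * sum_{k=0}^{n-1} k_p_x * q * v^(k+1)
With constant q=0.02, v=0.925926
Sum = 0.16843
NSP = 294721 * 0.16843
= 49639.8688


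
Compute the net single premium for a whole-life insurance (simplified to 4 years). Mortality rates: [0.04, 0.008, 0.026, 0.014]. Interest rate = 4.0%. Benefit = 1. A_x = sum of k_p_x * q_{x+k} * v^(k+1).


v = 0.961538
Year 0: k_p_x=1.0, q=0.04, term=0.038462
Year 1: k_p_x=0.96, q=0.008, term=0.007101
Year 2: k_p_x=0.95232, q=0.026, term=0.022012
Year 3: k_p_x=0.92756, q=0.014, term=0.0111
A_x = 0.0787


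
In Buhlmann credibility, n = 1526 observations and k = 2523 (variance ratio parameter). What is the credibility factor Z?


Z = n / (n + k)
= 1526 / (1526 + 2523)
= 1526 / 4049
= 0.3769


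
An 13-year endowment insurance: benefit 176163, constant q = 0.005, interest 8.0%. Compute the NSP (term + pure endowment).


Term component = 6792.6216
Pure endowment = 13_p_x * v^13 * benefit = 0.936915 * 0.367698 * 176163 = 60688.4333
NSP = 67481.0548


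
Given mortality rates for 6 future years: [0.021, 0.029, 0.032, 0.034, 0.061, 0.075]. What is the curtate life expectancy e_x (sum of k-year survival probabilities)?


e_x = sum_{k=1}^{n} k_p_x
k_p_x values:
  1_p_x = 0.979
  2_p_x = 0.950609
  3_p_x = 0.92019
  4_p_x = 0.888903
  5_p_x = 0.83468
  6_p_x = 0.772079
e_x = 5.3455


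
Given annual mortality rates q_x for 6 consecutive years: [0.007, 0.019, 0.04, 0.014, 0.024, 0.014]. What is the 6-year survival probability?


p_k = 1 - q_k for each year
Survival = product of (1 - q_k)
= 0.993 * 0.981 * 0.96 * 0.986 * 0.976 * 0.986
= 0.8873


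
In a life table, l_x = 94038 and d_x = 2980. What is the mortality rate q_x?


q_x = d_x / l_x
= 2980 / 94038
= 0.0317


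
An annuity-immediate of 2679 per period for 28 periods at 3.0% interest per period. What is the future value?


FV = PMT * ((1+i)^n - 1) / i
= 2679 * ((1.03)^28 - 1) / 0.03
= 2679 * (2.287928 - 1) / 0.03
= 115011.9414


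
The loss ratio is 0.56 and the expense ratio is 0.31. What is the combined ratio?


Combined ratio = loss ratio + expense ratio
= 0.56 + 0.31
= 0.87


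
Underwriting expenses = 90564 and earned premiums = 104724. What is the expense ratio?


Expense ratio = expenses / premiums
= 90564 / 104724
= 0.8648


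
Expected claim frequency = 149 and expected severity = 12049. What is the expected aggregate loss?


E[S] = E[N] * E[X]
= 149 * 12049
= 1.7953e+06


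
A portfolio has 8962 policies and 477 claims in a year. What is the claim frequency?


frequency = claims / policies
= 477 / 8962
= 0.0532


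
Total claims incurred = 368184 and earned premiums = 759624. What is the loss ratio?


Loss ratio = claims / premiums
= 368184 / 759624
= 0.4847


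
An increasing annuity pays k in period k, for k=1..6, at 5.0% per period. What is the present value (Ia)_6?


(Ia)_n = sum_{k=1}^{n} k * v^k, v = 1/(1+i)
v = 0.952381
Sum computed term by term:
(Ia)_6 = 17.0437


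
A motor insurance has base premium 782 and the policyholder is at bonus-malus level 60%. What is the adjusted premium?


adjusted = base * BM_level / 100
= 782 * 60 / 100
= 782 * 0.6
= 469.2


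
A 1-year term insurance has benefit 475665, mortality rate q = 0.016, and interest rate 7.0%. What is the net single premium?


NSP = benefit * q * v
v = 1/(1+i) = 0.934579
NSP = 475665 * 0.016 * 0.934579
= 7112.7477


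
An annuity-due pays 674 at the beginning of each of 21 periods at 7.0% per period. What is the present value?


PV_due = PMT * (1-(1+i)^(-n))/i * (1+i)
PV_immediate = 7303.1454
PV_due = 7303.1454 * 1.07
= 7814.3656


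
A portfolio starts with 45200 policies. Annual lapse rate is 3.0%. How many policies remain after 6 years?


remaining = initial * (1 - lapse)^years
= 45200 * (1 - 0.03)^6
= 45200 * 0.832972
= 37650.3346


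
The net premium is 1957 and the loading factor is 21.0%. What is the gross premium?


Gross = net * (1 + loading)
= 1957 * (1 + 0.21)
= 1957 * 1.21
= 2367.97


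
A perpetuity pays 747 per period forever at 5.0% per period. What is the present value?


PV = PMT / i
= 747 / 0.05
= 14940.0


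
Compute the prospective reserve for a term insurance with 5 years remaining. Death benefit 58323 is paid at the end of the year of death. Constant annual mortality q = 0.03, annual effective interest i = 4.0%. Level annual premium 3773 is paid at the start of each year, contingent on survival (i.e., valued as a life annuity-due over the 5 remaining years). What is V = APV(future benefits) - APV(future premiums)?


v = 1/(1+i) = 0.961538
APV(future benefits) per unit = sum_{k=0}^{4} k_p_x * q * v^(k+1) = 0.126079
APV(future benefits) = 58323 * 0.126079 = 7353.2779
Life annuity-due factor ä_{x:5} = sum_{k=0}^{4} k_p_x * v^k = 4.370722
APV(future premiums) = 3773 * 4.370722 = 16490.735
V = 7353.2779 - 16490.735
= -9137.4571


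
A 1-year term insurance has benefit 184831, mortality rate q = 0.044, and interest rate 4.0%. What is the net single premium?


NSP = benefit * q * v
v = 1/(1+i) = 0.961538
NSP = 184831 * 0.044 * 0.961538
= 7819.7731


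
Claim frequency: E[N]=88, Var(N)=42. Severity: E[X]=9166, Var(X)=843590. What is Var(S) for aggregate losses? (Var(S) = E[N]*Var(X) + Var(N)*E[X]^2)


Var(S) = E[N]*Var(X) + Var(N)*E[X]^2
= 88*843590 + 42*9166^2
= 74235920 + 3528653352
= 3.6029e+09


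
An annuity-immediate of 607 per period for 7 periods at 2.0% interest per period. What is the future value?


FV = PMT * ((1+i)^n - 1) / i
= 607 * ((1.02)^7 - 1) / 0.02
= 607 * (1.148686 - 1) / 0.02
= 4512.61


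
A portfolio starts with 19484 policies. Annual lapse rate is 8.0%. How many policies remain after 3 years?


remaining = initial * (1 - lapse)^years
= 19484 * (1 - 0.08)^3
= 19484 * 0.778688
= 15171.957


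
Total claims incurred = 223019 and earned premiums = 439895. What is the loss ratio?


Loss ratio = claims / premiums
= 223019 / 439895
= 0.507


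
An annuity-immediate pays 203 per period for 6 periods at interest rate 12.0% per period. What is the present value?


PV = PMT * (1 - (1+i)^(-n)) / i
= 203 * (1 - (1+0.12)^(-6)) / 0.12
= 203 * (1 - 0.506631) / 0.12
= 203 * 4.111407
= 834.6157


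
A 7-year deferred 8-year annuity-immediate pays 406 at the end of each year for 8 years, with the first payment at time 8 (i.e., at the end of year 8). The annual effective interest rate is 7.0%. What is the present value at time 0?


PV at time 7 of the 8-year annuity-immediate:
a_n = 406 * (1-(1+0.07)^(-8))/0.07 = 2424.3472
Discount back 7 years to time 0:
PV = 2424.3472 * (1+0.07)^(-7)
= 2424.3472 * 0.62275
= 1509.7616


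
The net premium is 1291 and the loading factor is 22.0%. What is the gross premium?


Gross = net * (1 + loading)
= 1291 * (1 + 0.22)
= 1291 * 1.22
= 1575.02


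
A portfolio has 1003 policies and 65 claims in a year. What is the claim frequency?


frequency = claims / policies
= 65 / 1003
= 0.0648


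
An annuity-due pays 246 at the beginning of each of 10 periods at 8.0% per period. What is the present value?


PV_due = PMT * (1-(1+i)^(-n))/i * (1+i)
PV_immediate = 1650.68
PV_due = 1650.68 * 1.08
= 1782.7344


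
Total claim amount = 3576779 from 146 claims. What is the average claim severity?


severity = total / number
= 3576779 / 146
= 24498.4863


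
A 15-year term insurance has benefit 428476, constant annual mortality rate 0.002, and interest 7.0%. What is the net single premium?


NSP = benefit * sum_{k=0}^{n-1} k_p_x * q * v^(k+1)
With constant q=0.002, v=0.934579
Sum = 0.018008
NSP = 428476 * 0.018008
= 7715.8583


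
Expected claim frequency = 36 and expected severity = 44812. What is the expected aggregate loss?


E[S] = E[N] * E[X]
= 36 * 44812
= 1.6132e+06


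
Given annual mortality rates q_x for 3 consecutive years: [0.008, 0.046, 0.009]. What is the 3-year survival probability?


p_k = 1 - q_k for each year
Survival = product of (1 - q_k)
= 0.992 * 0.954 * 0.991
= 0.9379


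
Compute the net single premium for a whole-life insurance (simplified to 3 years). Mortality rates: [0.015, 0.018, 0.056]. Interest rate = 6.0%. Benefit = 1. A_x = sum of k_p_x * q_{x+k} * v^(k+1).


v = 0.943396
Year 0: k_p_x=1.0, q=0.015, term=0.014151
Year 1: k_p_x=0.985, q=0.018, term=0.01578
Year 2: k_p_x=0.96727, q=0.056, term=0.04548
A_x = 0.0754


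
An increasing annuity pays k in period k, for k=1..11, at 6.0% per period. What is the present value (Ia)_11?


(Ia)_n = sum_{k=1}^{n} k * v^k, v = 1/(1+i)
v = 0.943396
Sum computed term by term:
(Ia)_11 = 42.7571


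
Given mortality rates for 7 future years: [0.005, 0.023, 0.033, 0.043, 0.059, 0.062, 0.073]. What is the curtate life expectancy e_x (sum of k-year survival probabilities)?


e_x = sum_{k=1}^{n} k_p_x
k_p_x values:
  1_p_x = 0.995
  2_p_x = 0.972115
  3_p_x = 0.940035
  4_p_x = 0.899614
  5_p_x = 0.846536
  6_p_x = 0.794051
  7_p_x = 0.736085
e_x = 6.1834


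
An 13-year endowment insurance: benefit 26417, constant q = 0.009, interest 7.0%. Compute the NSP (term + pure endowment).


Term component = 1899.1627
Pure endowment = 13_p_x * v^13 * benefit = 0.889114 * 0.414964 * 26417 = 9746.572
NSP = 11645.7347


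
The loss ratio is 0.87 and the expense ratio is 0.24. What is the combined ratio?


Combined ratio = loss ratio + expense ratio
= 0.87 + 0.24
= 1.11


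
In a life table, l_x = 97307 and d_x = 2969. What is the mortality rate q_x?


q_x = d_x / l_x
= 2969 / 97307
= 0.0305


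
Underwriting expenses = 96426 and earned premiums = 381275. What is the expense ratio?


Expense ratio = expenses / premiums
= 96426 / 381275
= 0.2529


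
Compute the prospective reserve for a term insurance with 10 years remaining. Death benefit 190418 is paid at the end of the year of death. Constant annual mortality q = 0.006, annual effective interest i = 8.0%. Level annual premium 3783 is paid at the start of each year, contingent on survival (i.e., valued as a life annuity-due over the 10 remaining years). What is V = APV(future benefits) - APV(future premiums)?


v = 1/(1+i) = 0.925926
APV(future benefits) per unit = sum_{k=0}^{9} k_p_x * q * v^(k+1) = 0.039339
APV(future benefits) = 190418 * 0.039339 = 7490.8621
Life annuity-due factor ä_{x:10} = sum_{k=0}^{9} k_p_x * v^k = 7.081028
APV(future premiums) = 3783 * 7.081028 = 26787.5285
V = 7490.8621 - 26787.5285
= -19296.6665


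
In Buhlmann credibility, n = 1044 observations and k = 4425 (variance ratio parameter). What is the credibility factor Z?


Z = n / (n + k)
= 1044 / (1044 + 4425)
= 1044 / 5469
= 0.1909


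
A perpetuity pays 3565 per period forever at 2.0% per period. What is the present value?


PV = PMT / i
= 3565 / 0.02
= 178250.0


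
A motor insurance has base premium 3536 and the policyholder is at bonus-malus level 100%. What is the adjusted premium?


adjusted = base * BM_level / 100
= 3536 * 100 / 100
= 3536 * 1.0
= 3536.0


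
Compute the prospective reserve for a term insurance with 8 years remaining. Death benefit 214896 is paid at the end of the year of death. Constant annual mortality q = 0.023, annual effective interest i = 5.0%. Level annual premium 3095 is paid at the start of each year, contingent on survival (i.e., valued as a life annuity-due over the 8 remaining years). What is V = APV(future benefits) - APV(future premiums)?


v = 1/(1+i) = 0.952381
APV(future benefits) per unit = sum_{k=0}^{7} k_p_x * q * v^(k+1) = 0.138038
APV(future benefits) = 214896 * 0.138038 = 29663.9004
Life annuity-due factor ä_{x:8} = sum_{k=0}^{7} k_p_x * v^k = 6.301753
APV(future premiums) = 3095 * 6.301753 = 19503.9259
V = 29663.9004 - 19503.9259
= 10159.9745


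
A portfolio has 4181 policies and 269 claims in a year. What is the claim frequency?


frequency = claims / policies
= 269 / 4181
= 0.0643


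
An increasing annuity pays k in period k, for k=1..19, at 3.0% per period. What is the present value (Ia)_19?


(Ia)_n = sum_{k=1}^{n} k * v^k, v = 1/(1+i)
v = 0.970874
Sum computed term by term:
(Ia)_19 = 130.6026


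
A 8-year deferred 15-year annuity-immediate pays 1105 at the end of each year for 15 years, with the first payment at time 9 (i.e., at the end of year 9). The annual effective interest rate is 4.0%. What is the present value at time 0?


PV at time 8 of the 15-year annuity-immediate:
a_n = 1105 * (1-(1+0.04)^(-15))/0.04 = 12285.8181
Discount back 8 years to time 0:
PV = 12285.8181 * (1+0.04)^(-8)
= 12285.8181 * 0.73069
= 8977.127


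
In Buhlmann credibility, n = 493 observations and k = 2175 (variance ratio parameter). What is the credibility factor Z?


Z = n / (n + k)
= 493 / (493 + 2175)
= 493 / 2668
= 0.1848


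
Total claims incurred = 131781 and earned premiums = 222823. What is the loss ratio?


Loss ratio = claims / premiums
= 131781 / 222823
= 0.5914


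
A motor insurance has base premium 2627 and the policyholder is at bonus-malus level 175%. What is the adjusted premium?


adjusted = base * BM_level / 100
= 2627 * 175 / 100
= 2627 * 1.75
= 4597.25


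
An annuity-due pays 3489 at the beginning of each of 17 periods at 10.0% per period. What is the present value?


PV_due = PMT * (1-(1+i)^(-n))/i * (1+i)
PV_immediate = 27987.1995
PV_due = 27987.1995 * 1.1
= 30785.9195


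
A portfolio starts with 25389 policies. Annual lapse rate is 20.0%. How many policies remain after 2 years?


remaining = initial * (1 - lapse)^years
= 25389 * (1 - 0.2)^2
= 25389 * 0.64
= 16248.96
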